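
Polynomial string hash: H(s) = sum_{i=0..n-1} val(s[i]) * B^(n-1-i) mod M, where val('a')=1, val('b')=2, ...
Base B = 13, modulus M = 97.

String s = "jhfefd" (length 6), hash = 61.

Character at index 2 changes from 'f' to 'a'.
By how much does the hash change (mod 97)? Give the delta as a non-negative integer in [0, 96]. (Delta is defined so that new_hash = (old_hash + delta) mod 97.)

Answer: 73

Derivation:
Delta formula: (val(new) - val(old)) * B^(n-1-k) mod M
  val('a') - val('f') = 1 - 6 = -5
  B^(n-1-k) = 13^3 mod 97 = 63
  Delta = -5 * 63 mod 97 = 73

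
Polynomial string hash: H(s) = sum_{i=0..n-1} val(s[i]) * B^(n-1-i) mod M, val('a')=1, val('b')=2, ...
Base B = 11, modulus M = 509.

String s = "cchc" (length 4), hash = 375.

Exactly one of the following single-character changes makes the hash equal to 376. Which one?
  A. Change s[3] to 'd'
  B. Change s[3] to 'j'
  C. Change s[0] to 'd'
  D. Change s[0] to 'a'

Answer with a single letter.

Option A: s[3]='c'->'d', delta=(4-3)*11^0 mod 509 = 1, hash=375+1 mod 509 = 376 <-- target
Option B: s[3]='c'->'j', delta=(10-3)*11^0 mod 509 = 7, hash=375+7 mod 509 = 382
Option C: s[0]='c'->'d', delta=(4-3)*11^3 mod 509 = 313, hash=375+313 mod 509 = 179
Option D: s[0]='c'->'a', delta=(1-3)*11^3 mod 509 = 392, hash=375+392 mod 509 = 258

Answer: A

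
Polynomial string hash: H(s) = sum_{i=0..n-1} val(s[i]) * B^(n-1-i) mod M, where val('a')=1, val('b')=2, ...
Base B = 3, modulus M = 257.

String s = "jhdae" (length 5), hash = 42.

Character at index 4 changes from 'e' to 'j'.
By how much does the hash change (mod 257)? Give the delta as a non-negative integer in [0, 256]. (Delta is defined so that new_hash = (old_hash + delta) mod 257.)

Answer: 5

Derivation:
Delta formula: (val(new) - val(old)) * B^(n-1-k) mod M
  val('j') - val('e') = 10 - 5 = 5
  B^(n-1-k) = 3^0 mod 257 = 1
  Delta = 5 * 1 mod 257 = 5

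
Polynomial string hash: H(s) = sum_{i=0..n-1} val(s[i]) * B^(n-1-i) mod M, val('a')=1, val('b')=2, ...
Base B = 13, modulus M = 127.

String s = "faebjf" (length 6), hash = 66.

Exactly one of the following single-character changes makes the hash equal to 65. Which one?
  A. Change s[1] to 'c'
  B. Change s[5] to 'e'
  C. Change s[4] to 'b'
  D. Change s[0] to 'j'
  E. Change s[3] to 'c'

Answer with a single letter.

Option A: s[1]='a'->'c', delta=(3-1)*13^4 mod 127 = 99, hash=66+99 mod 127 = 38
Option B: s[5]='f'->'e', delta=(5-6)*13^0 mod 127 = 126, hash=66+126 mod 127 = 65 <-- target
Option C: s[4]='j'->'b', delta=(2-10)*13^1 mod 127 = 23, hash=66+23 mod 127 = 89
Option D: s[0]='f'->'j', delta=(10-6)*13^5 mod 127 = 34, hash=66+34 mod 127 = 100
Option E: s[3]='b'->'c', delta=(3-2)*13^2 mod 127 = 42, hash=66+42 mod 127 = 108

Answer: B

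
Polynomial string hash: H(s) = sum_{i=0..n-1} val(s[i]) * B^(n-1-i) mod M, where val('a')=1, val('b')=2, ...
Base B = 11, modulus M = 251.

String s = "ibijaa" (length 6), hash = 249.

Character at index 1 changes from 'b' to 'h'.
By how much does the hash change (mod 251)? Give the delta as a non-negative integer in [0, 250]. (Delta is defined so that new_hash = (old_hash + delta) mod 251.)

Delta formula: (val(new) - val(old)) * B^(n-1-k) mod M
  val('h') - val('b') = 8 - 2 = 6
  B^(n-1-k) = 11^4 mod 251 = 83
  Delta = 6 * 83 mod 251 = 247

Answer: 247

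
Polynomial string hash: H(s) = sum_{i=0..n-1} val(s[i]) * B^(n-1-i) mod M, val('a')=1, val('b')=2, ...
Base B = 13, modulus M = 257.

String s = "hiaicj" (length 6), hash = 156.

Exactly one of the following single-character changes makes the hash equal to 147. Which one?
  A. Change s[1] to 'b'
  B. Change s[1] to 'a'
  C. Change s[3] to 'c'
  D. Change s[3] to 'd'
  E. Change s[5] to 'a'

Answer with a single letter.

Option A: s[1]='i'->'b', delta=(2-9)*13^4 mod 257 = 19, hash=156+19 mod 257 = 175
Option B: s[1]='i'->'a', delta=(1-9)*13^4 mod 257 = 242, hash=156+242 mod 257 = 141
Option C: s[3]='i'->'c', delta=(3-9)*13^2 mod 257 = 14, hash=156+14 mod 257 = 170
Option D: s[3]='i'->'d', delta=(4-9)*13^2 mod 257 = 183, hash=156+183 mod 257 = 82
Option E: s[5]='j'->'a', delta=(1-10)*13^0 mod 257 = 248, hash=156+248 mod 257 = 147 <-- target

Answer: E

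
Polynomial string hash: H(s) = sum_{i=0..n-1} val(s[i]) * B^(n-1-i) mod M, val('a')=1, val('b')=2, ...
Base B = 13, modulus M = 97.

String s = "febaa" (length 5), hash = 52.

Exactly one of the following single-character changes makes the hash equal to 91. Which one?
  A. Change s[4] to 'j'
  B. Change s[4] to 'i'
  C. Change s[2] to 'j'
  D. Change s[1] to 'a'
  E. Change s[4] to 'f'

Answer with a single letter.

Option A: s[4]='a'->'j', delta=(10-1)*13^0 mod 97 = 9, hash=52+9 mod 97 = 61
Option B: s[4]='a'->'i', delta=(9-1)*13^0 mod 97 = 8, hash=52+8 mod 97 = 60
Option C: s[2]='b'->'j', delta=(10-2)*13^2 mod 97 = 91, hash=52+91 mod 97 = 46
Option D: s[1]='e'->'a', delta=(1-5)*13^3 mod 97 = 39, hash=52+39 mod 97 = 91 <-- target
Option E: s[4]='a'->'f', delta=(6-1)*13^0 mod 97 = 5, hash=52+5 mod 97 = 57

Answer: D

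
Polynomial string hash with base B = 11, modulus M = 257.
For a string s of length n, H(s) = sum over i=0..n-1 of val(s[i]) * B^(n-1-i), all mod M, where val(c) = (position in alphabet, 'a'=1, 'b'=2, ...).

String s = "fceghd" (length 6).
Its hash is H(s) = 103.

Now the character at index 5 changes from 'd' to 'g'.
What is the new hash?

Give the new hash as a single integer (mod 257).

val('d') = 4, val('g') = 7
Position k = 5, exponent = n-1-k = 0
B^0 mod M = 11^0 mod 257 = 1
Delta = (7 - 4) * 1 mod 257 = 3
New hash = (103 + 3) mod 257 = 106

Answer: 106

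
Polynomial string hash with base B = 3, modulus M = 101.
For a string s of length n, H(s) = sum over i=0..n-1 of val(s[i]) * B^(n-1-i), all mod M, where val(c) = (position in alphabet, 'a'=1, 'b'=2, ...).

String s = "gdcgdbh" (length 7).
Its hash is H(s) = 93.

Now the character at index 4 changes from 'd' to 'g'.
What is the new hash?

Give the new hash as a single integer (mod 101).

Answer: 19

Derivation:
val('d') = 4, val('g') = 7
Position k = 4, exponent = n-1-k = 2
B^2 mod M = 3^2 mod 101 = 9
Delta = (7 - 4) * 9 mod 101 = 27
New hash = (93 + 27) mod 101 = 19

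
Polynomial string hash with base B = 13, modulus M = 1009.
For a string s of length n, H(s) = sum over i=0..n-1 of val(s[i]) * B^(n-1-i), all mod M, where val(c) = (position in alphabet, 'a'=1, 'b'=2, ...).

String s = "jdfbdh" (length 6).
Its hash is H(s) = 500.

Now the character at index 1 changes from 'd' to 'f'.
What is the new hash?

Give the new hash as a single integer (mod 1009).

Answer: 109

Derivation:
val('d') = 4, val('f') = 6
Position k = 1, exponent = n-1-k = 4
B^4 mod M = 13^4 mod 1009 = 309
Delta = (6 - 4) * 309 mod 1009 = 618
New hash = (500 + 618) mod 1009 = 109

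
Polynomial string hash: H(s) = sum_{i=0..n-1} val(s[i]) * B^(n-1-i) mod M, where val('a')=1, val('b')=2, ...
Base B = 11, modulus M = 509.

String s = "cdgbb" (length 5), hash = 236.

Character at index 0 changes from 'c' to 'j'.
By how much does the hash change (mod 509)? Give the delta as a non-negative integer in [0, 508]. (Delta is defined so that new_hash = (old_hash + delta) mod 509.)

Answer: 178

Derivation:
Delta formula: (val(new) - val(old)) * B^(n-1-k) mod M
  val('j') - val('c') = 10 - 3 = 7
  B^(n-1-k) = 11^4 mod 509 = 389
  Delta = 7 * 389 mod 509 = 178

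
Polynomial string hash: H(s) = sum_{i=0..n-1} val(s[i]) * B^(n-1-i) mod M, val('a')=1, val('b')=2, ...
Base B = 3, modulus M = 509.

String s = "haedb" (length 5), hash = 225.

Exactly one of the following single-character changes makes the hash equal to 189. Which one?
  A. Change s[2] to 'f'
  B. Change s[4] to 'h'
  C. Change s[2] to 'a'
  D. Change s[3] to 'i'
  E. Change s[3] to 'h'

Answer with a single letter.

Answer: C

Derivation:
Option A: s[2]='e'->'f', delta=(6-5)*3^2 mod 509 = 9, hash=225+9 mod 509 = 234
Option B: s[4]='b'->'h', delta=(8-2)*3^0 mod 509 = 6, hash=225+6 mod 509 = 231
Option C: s[2]='e'->'a', delta=(1-5)*3^2 mod 509 = 473, hash=225+473 mod 509 = 189 <-- target
Option D: s[3]='d'->'i', delta=(9-4)*3^1 mod 509 = 15, hash=225+15 mod 509 = 240
Option E: s[3]='d'->'h', delta=(8-4)*3^1 mod 509 = 12, hash=225+12 mod 509 = 237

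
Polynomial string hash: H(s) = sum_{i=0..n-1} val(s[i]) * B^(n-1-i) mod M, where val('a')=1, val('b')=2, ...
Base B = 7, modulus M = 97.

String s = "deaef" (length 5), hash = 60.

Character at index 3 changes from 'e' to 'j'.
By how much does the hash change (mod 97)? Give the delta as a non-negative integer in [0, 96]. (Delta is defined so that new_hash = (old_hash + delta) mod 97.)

Answer: 35

Derivation:
Delta formula: (val(new) - val(old)) * B^(n-1-k) mod M
  val('j') - val('e') = 10 - 5 = 5
  B^(n-1-k) = 7^1 mod 97 = 7
  Delta = 5 * 7 mod 97 = 35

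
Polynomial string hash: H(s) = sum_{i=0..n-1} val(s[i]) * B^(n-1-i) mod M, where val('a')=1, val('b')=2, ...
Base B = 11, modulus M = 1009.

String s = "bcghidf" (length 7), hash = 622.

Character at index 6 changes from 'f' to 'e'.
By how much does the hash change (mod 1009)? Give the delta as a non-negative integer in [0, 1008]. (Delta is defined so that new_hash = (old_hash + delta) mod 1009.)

Answer: 1008

Derivation:
Delta formula: (val(new) - val(old)) * B^(n-1-k) mod M
  val('e') - val('f') = 5 - 6 = -1
  B^(n-1-k) = 11^0 mod 1009 = 1
  Delta = -1 * 1 mod 1009 = 1008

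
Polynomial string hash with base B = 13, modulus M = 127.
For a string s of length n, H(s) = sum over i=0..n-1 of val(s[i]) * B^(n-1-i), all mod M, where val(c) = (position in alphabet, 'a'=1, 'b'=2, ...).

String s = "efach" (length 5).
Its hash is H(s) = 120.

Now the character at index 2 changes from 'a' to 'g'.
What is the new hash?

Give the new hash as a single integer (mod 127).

Answer: 118

Derivation:
val('a') = 1, val('g') = 7
Position k = 2, exponent = n-1-k = 2
B^2 mod M = 13^2 mod 127 = 42
Delta = (7 - 1) * 42 mod 127 = 125
New hash = (120 + 125) mod 127 = 118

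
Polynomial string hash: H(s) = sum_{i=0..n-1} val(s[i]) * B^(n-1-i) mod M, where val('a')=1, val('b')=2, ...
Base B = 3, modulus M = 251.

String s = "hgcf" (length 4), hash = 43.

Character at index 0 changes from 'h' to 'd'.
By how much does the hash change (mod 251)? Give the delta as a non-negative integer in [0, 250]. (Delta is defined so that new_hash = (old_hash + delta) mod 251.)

Delta formula: (val(new) - val(old)) * B^(n-1-k) mod M
  val('d') - val('h') = 4 - 8 = -4
  B^(n-1-k) = 3^3 mod 251 = 27
  Delta = -4 * 27 mod 251 = 143

Answer: 143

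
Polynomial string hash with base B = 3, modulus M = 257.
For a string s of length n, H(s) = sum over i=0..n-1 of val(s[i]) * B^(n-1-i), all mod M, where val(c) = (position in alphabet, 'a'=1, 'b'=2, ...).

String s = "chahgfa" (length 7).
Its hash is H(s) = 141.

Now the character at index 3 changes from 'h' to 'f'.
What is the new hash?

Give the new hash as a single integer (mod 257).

Answer: 87

Derivation:
val('h') = 8, val('f') = 6
Position k = 3, exponent = n-1-k = 3
B^3 mod M = 3^3 mod 257 = 27
Delta = (6 - 8) * 27 mod 257 = 203
New hash = (141 + 203) mod 257 = 87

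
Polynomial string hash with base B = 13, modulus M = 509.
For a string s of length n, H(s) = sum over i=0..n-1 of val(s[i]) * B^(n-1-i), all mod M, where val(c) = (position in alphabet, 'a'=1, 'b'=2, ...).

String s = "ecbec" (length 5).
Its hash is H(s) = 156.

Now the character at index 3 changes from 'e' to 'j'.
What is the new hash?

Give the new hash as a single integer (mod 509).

val('e') = 5, val('j') = 10
Position k = 3, exponent = n-1-k = 1
B^1 mod M = 13^1 mod 509 = 13
Delta = (10 - 5) * 13 mod 509 = 65
New hash = (156 + 65) mod 509 = 221

Answer: 221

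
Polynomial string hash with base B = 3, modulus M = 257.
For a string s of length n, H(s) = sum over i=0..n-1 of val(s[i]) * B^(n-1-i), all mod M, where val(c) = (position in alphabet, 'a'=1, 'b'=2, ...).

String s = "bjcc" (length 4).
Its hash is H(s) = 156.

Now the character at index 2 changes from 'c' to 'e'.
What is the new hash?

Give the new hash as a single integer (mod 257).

val('c') = 3, val('e') = 5
Position k = 2, exponent = n-1-k = 1
B^1 mod M = 3^1 mod 257 = 3
Delta = (5 - 3) * 3 mod 257 = 6
New hash = (156 + 6) mod 257 = 162

Answer: 162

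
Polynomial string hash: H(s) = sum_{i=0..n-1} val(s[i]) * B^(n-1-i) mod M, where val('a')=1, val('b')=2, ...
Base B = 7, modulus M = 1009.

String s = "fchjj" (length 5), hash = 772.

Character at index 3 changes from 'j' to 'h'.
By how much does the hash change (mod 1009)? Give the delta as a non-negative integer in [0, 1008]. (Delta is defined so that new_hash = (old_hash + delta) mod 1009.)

Delta formula: (val(new) - val(old)) * B^(n-1-k) mod M
  val('h') - val('j') = 8 - 10 = -2
  B^(n-1-k) = 7^1 mod 1009 = 7
  Delta = -2 * 7 mod 1009 = 995

Answer: 995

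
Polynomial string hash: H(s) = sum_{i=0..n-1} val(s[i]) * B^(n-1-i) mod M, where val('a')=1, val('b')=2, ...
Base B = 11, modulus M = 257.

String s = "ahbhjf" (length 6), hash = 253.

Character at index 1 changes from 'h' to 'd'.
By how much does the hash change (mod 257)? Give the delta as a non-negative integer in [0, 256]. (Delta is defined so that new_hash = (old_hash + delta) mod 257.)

Delta formula: (val(new) - val(old)) * B^(n-1-k) mod M
  val('d') - val('h') = 4 - 8 = -4
  B^(n-1-k) = 11^4 mod 257 = 249
  Delta = -4 * 249 mod 257 = 32

Answer: 32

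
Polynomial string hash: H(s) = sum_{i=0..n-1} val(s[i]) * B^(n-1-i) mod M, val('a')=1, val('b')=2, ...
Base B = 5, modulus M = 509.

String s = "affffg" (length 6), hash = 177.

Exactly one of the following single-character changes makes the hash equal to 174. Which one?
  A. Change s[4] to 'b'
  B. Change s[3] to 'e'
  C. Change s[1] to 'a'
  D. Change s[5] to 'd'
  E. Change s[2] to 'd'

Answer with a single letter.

Option A: s[4]='f'->'b', delta=(2-6)*5^1 mod 509 = 489, hash=177+489 mod 509 = 157
Option B: s[3]='f'->'e', delta=(5-6)*5^2 mod 509 = 484, hash=177+484 mod 509 = 152
Option C: s[1]='f'->'a', delta=(1-6)*5^4 mod 509 = 438, hash=177+438 mod 509 = 106
Option D: s[5]='g'->'d', delta=(4-7)*5^0 mod 509 = 506, hash=177+506 mod 509 = 174 <-- target
Option E: s[2]='f'->'d', delta=(4-6)*5^3 mod 509 = 259, hash=177+259 mod 509 = 436

Answer: D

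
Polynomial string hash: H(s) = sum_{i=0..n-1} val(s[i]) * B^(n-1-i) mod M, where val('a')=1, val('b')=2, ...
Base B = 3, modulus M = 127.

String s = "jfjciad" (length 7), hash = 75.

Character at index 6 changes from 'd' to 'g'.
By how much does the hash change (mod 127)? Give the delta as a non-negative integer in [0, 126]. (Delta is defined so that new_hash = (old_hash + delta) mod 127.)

Delta formula: (val(new) - val(old)) * B^(n-1-k) mod M
  val('g') - val('d') = 7 - 4 = 3
  B^(n-1-k) = 3^0 mod 127 = 1
  Delta = 3 * 1 mod 127 = 3

Answer: 3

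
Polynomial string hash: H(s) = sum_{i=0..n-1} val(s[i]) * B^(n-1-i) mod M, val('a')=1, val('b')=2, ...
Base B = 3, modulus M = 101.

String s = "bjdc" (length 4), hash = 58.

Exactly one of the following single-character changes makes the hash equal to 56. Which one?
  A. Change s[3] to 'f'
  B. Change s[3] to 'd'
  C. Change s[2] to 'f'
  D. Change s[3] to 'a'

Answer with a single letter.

Option A: s[3]='c'->'f', delta=(6-3)*3^0 mod 101 = 3, hash=58+3 mod 101 = 61
Option B: s[3]='c'->'d', delta=(4-3)*3^0 mod 101 = 1, hash=58+1 mod 101 = 59
Option C: s[2]='d'->'f', delta=(6-4)*3^1 mod 101 = 6, hash=58+6 mod 101 = 64
Option D: s[3]='c'->'a', delta=(1-3)*3^0 mod 101 = 99, hash=58+99 mod 101 = 56 <-- target

Answer: D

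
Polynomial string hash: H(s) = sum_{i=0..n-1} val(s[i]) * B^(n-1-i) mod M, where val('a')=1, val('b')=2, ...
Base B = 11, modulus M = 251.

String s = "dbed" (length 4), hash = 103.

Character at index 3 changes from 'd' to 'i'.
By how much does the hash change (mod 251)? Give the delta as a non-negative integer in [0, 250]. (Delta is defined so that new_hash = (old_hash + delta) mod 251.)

Delta formula: (val(new) - val(old)) * B^(n-1-k) mod M
  val('i') - val('d') = 9 - 4 = 5
  B^(n-1-k) = 11^0 mod 251 = 1
  Delta = 5 * 1 mod 251 = 5

Answer: 5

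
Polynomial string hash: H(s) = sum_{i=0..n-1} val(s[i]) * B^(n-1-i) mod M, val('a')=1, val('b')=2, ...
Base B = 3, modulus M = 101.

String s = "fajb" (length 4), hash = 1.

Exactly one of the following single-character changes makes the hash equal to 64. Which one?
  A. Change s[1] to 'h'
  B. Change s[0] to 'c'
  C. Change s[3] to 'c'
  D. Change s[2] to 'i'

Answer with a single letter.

Answer: A

Derivation:
Option A: s[1]='a'->'h', delta=(8-1)*3^2 mod 101 = 63, hash=1+63 mod 101 = 64 <-- target
Option B: s[0]='f'->'c', delta=(3-6)*3^3 mod 101 = 20, hash=1+20 mod 101 = 21
Option C: s[3]='b'->'c', delta=(3-2)*3^0 mod 101 = 1, hash=1+1 mod 101 = 2
Option D: s[2]='j'->'i', delta=(9-10)*3^1 mod 101 = 98, hash=1+98 mod 101 = 99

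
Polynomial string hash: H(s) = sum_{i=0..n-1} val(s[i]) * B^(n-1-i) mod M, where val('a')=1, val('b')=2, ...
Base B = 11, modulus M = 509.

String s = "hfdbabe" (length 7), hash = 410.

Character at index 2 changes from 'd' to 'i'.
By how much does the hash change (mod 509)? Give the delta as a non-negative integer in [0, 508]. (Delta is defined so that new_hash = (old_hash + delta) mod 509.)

Delta formula: (val(new) - val(old)) * B^(n-1-k) mod M
  val('i') - val('d') = 9 - 4 = 5
  B^(n-1-k) = 11^4 mod 509 = 389
  Delta = 5 * 389 mod 509 = 418

Answer: 418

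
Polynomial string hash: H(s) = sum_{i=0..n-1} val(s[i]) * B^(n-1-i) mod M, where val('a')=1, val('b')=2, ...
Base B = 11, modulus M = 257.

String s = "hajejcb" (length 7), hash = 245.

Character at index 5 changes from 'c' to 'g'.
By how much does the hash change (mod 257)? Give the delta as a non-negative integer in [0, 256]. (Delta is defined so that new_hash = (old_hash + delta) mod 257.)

Delta formula: (val(new) - val(old)) * B^(n-1-k) mod M
  val('g') - val('c') = 7 - 3 = 4
  B^(n-1-k) = 11^1 mod 257 = 11
  Delta = 4 * 11 mod 257 = 44

Answer: 44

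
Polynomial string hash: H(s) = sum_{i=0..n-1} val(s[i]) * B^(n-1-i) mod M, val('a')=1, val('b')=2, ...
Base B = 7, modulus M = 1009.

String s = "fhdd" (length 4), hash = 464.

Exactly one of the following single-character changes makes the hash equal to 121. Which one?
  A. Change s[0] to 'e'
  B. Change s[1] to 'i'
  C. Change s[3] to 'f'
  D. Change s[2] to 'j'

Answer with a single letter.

Option A: s[0]='f'->'e', delta=(5-6)*7^3 mod 1009 = 666, hash=464+666 mod 1009 = 121 <-- target
Option B: s[1]='h'->'i', delta=(9-8)*7^2 mod 1009 = 49, hash=464+49 mod 1009 = 513
Option C: s[3]='d'->'f', delta=(6-4)*7^0 mod 1009 = 2, hash=464+2 mod 1009 = 466
Option D: s[2]='d'->'j', delta=(10-4)*7^1 mod 1009 = 42, hash=464+42 mod 1009 = 506

Answer: A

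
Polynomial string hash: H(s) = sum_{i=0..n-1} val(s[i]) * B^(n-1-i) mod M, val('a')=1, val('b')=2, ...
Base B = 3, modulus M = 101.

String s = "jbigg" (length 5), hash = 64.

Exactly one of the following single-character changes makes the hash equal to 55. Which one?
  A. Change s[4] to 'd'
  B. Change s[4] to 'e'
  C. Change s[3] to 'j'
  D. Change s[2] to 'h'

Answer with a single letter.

Answer: D

Derivation:
Option A: s[4]='g'->'d', delta=(4-7)*3^0 mod 101 = 98, hash=64+98 mod 101 = 61
Option B: s[4]='g'->'e', delta=(5-7)*3^0 mod 101 = 99, hash=64+99 mod 101 = 62
Option C: s[3]='g'->'j', delta=(10-7)*3^1 mod 101 = 9, hash=64+9 mod 101 = 73
Option D: s[2]='i'->'h', delta=(8-9)*3^2 mod 101 = 92, hash=64+92 mod 101 = 55 <-- target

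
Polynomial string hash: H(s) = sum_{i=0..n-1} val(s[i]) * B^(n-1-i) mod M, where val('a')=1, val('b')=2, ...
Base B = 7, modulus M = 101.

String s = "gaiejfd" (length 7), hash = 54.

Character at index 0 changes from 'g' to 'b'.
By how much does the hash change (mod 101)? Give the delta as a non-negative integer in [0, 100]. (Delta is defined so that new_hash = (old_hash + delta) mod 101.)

Delta formula: (val(new) - val(old)) * B^(n-1-k) mod M
  val('b') - val('g') = 2 - 7 = -5
  B^(n-1-k) = 7^6 mod 101 = 85
  Delta = -5 * 85 mod 101 = 80

Answer: 80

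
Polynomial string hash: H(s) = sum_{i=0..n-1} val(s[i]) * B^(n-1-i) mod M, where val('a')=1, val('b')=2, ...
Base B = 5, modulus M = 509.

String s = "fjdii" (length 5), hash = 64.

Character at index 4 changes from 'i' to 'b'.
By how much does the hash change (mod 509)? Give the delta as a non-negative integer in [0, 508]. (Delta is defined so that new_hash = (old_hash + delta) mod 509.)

Answer: 502

Derivation:
Delta formula: (val(new) - val(old)) * B^(n-1-k) mod M
  val('b') - val('i') = 2 - 9 = -7
  B^(n-1-k) = 5^0 mod 509 = 1
  Delta = -7 * 1 mod 509 = 502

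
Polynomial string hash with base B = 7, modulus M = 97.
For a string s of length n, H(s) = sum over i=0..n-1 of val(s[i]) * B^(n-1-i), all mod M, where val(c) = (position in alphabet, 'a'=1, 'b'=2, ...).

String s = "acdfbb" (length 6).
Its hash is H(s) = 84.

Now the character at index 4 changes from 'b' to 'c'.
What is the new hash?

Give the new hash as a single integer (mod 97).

Answer: 91

Derivation:
val('b') = 2, val('c') = 3
Position k = 4, exponent = n-1-k = 1
B^1 mod M = 7^1 mod 97 = 7
Delta = (3 - 2) * 7 mod 97 = 7
New hash = (84 + 7) mod 97 = 91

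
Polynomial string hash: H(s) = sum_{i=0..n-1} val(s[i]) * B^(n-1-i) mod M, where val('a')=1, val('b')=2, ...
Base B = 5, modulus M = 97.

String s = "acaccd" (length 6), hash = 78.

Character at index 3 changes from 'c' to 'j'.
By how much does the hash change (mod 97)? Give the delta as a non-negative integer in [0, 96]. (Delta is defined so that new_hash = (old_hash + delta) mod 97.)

Answer: 78

Derivation:
Delta formula: (val(new) - val(old)) * B^(n-1-k) mod M
  val('j') - val('c') = 10 - 3 = 7
  B^(n-1-k) = 5^2 mod 97 = 25
  Delta = 7 * 25 mod 97 = 78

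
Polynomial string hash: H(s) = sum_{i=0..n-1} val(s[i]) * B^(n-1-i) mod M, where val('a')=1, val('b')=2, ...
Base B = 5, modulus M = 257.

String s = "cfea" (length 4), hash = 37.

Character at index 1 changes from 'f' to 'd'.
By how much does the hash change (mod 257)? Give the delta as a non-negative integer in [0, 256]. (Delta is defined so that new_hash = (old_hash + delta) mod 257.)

Delta formula: (val(new) - val(old)) * B^(n-1-k) mod M
  val('d') - val('f') = 4 - 6 = -2
  B^(n-1-k) = 5^2 mod 257 = 25
  Delta = -2 * 25 mod 257 = 207

Answer: 207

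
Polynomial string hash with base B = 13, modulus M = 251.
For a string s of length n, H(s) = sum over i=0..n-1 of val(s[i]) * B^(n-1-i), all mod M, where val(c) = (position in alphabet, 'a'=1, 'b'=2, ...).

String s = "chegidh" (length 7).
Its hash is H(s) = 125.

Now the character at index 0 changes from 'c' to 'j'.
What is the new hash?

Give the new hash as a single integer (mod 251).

Answer: 176

Derivation:
val('c') = 3, val('j') = 10
Position k = 0, exponent = n-1-k = 6
B^6 mod M = 13^6 mod 251 = 79
Delta = (10 - 3) * 79 mod 251 = 51
New hash = (125 + 51) mod 251 = 176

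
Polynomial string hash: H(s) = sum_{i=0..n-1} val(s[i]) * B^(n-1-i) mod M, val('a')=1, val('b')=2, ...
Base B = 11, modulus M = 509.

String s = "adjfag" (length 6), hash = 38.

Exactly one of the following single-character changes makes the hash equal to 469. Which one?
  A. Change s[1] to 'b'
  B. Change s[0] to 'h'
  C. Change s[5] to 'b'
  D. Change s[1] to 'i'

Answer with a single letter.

Answer: B

Derivation:
Option A: s[1]='d'->'b', delta=(2-4)*11^4 mod 509 = 240, hash=38+240 mod 509 = 278
Option B: s[0]='a'->'h', delta=(8-1)*11^5 mod 509 = 431, hash=38+431 mod 509 = 469 <-- target
Option C: s[5]='g'->'b', delta=(2-7)*11^0 mod 509 = 504, hash=38+504 mod 509 = 33
Option D: s[1]='d'->'i', delta=(9-4)*11^4 mod 509 = 418, hash=38+418 mod 509 = 456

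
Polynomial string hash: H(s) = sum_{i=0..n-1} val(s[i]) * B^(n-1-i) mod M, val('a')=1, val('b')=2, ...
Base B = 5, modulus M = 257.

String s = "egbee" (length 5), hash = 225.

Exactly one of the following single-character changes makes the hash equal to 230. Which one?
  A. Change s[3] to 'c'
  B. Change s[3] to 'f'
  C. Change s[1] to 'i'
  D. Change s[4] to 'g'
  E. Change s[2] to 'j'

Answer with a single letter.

Option A: s[3]='e'->'c', delta=(3-5)*5^1 mod 257 = 247, hash=225+247 mod 257 = 215
Option B: s[3]='e'->'f', delta=(6-5)*5^1 mod 257 = 5, hash=225+5 mod 257 = 230 <-- target
Option C: s[1]='g'->'i', delta=(9-7)*5^3 mod 257 = 250, hash=225+250 mod 257 = 218
Option D: s[4]='e'->'g', delta=(7-5)*5^0 mod 257 = 2, hash=225+2 mod 257 = 227
Option E: s[2]='b'->'j', delta=(10-2)*5^2 mod 257 = 200, hash=225+200 mod 257 = 168

Answer: B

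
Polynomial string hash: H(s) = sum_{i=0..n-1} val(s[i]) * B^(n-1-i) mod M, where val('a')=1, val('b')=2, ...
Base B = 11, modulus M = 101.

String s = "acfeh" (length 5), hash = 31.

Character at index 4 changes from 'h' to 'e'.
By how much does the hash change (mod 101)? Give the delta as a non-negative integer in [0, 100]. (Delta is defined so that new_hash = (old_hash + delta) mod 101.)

Delta formula: (val(new) - val(old)) * B^(n-1-k) mod M
  val('e') - val('h') = 5 - 8 = -3
  B^(n-1-k) = 11^0 mod 101 = 1
  Delta = -3 * 1 mod 101 = 98

Answer: 98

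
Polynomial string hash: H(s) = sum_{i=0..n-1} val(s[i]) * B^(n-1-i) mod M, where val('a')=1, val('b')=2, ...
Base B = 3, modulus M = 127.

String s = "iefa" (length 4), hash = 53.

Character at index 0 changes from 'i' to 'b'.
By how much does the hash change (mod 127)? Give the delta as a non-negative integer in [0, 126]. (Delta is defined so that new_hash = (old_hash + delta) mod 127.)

Delta formula: (val(new) - val(old)) * B^(n-1-k) mod M
  val('b') - val('i') = 2 - 9 = -7
  B^(n-1-k) = 3^3 mod 127 = 27
  Delta = -7 * 27 mod 127 = 65

Answer: 65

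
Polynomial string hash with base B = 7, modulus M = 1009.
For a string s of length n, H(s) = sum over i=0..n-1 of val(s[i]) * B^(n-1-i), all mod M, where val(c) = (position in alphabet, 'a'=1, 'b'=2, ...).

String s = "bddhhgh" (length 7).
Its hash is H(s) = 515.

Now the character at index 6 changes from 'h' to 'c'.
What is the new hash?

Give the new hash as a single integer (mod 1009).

val('h') = 8, val('c') = 3
Position k = 6, exponent = n-1-k = 0
B^0 mod M = 7^0 mod 1009 = 1
Delta = (3 - 8) * 1 mod 1009 = 1004
New hash = (515 + 1004) mod 1009 = 510

Answer: 510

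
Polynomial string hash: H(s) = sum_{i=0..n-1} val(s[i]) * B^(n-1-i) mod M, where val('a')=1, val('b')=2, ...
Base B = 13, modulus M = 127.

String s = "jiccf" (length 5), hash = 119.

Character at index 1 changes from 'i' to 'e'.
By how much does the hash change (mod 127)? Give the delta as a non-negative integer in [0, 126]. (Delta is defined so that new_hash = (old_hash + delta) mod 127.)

Answer: 102

Derivation:
Delta formula: (val(new) - val(old)) * B^(n-1-k) mod M
  val('e') - val('i') = 5 - 9 = -4
  B^(n-1-k) = 13^3 mod 127 = 38
  Delta = -4 * 38 mod 127 = 102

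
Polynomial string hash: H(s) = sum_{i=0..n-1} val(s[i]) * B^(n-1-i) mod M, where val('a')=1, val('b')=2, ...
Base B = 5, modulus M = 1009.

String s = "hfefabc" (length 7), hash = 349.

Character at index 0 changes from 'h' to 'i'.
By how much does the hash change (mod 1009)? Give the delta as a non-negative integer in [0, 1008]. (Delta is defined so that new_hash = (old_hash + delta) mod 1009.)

Answer: 490

Derivation:
Delta formula: (val(new) - val(old)) * B^(n-1-k) mod M
  val('i') - val('h') = 9 - 8 = 1
  B^(n-1-k) = 5^6 mod 1009 = 490
  Delta = 1 * 490 mod 1009 = 490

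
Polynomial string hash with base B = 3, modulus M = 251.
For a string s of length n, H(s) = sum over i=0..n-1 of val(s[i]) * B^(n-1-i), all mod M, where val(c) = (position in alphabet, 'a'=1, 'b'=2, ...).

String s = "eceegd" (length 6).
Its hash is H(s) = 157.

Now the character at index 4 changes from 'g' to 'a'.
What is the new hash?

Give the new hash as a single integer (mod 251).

Answer: 139

Derivation:
val('g') = 7, val('a') = 1
Position k = 4, exponent = n-1-k = 1
B^1 mod M = 3^1 mod 251 = 3
Delta = (1 - 7) * 3 mod 251 = 233
New hash = (157 + 233) mod 251 = 139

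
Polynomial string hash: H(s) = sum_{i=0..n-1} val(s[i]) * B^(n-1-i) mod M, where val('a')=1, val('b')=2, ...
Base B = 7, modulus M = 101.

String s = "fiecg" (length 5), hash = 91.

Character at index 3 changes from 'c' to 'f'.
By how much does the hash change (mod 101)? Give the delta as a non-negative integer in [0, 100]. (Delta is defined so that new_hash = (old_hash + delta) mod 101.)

Answer: 21

Derivation:
Delta formula: (val(new) - val(old)) * B^(n-1-k) mod M
  val('f') - val('c') = 6 - 3 = 3
  B^(n-1-k) = 7^1 mod 101 = 7
  Delta = 3 * 7 mod 101 = 21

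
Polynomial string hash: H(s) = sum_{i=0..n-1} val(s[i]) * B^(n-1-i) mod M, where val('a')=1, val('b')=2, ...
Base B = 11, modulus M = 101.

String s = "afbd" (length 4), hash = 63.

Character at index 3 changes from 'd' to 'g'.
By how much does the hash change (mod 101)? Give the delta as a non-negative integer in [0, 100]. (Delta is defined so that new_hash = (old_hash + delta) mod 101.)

Delta formula: (val(new) - val(old)) * B^(n-1-k) mod M
  val('g') - val('d') = 7 - 4 = 3
  B^(n-1-k) = 11^0 mod 101 = 1
  Delta = 3 * 1 mod 101 = 3

Answer: 3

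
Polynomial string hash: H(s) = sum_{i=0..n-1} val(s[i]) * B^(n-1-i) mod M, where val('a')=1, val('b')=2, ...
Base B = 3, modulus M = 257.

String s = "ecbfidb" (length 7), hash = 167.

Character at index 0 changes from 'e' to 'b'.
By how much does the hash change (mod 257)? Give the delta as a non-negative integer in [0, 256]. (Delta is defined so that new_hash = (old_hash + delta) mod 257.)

Answer: 126

Derivation:
Delta formula: (val(new) - val(old)) * B^(n-1-k) mod M
  val('b') - val('e') = 2 - 5 = -3
  B^(n-1-k) = 3^6 mod 257 = 215
  Delta = -3 * 215 mod 257 = 126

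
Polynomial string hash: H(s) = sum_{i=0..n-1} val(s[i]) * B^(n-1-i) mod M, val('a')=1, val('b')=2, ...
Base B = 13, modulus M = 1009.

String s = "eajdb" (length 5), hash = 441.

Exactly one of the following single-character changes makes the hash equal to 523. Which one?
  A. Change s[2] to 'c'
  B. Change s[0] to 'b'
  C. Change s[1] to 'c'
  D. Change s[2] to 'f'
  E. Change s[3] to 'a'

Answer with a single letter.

Answer: B

Derivation:
Option A: s[2]='j'->'c', delta=(3-10)*13^2 mod 1009 = 835, hash=441+835 mod 1009 = 267
Option B: s[0]='e'->'b', delta=(2-5)*13^4 mod 1009 = 82, hash=441+82 mod 1009 = 523 <-- target
Option C: s[1]='a'->'c', delta=(3-1)*13^3 mod 1009 = 358, hash=441+358 mod 1009 = 799
Option D: s[2]='j'->'f', delta=(6-10)*13^2 mod 1009 = 333, hash=441+333 mod 1009 = 774
Option E: s[3]='d'->'a', delta=(1-4)*13^1 mod 1009 = 970, hash=441+970 mod 1009 = 402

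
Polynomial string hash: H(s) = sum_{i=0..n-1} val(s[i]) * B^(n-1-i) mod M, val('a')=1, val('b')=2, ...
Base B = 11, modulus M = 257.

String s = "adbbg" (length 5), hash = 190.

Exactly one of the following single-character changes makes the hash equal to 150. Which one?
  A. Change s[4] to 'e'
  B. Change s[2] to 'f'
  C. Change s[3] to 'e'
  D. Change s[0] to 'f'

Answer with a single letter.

Answer: D

Derivation:
Option A: s[4]='g'->'e', delta=(5-7)*11^0 mod 257 = 255, hash=190+255 mod 257 = 188
Option B: s[2]='b'->'f', delta=(6-2)*11^2 mod 257 = 227, hash=190+227 mod 257 = 160
Option C: s[3]='b'->'e', delta=(5-2)*11^1 mod 257 = 33, hash=190+33 mod 257 = 223
Option D: s[0]='a'->'f', delta=(6-1)*11^4 mod 257 = 217, hash=190+217 mod 257 = 150 <-- target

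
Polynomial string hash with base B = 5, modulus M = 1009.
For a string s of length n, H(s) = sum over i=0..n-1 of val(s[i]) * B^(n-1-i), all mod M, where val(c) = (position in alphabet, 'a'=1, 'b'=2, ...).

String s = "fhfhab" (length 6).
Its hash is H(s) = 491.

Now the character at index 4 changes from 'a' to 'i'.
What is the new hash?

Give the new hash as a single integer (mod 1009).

val('a') = 1, val('i') = 9
Position k = 4, exponent = n-1-k = 1
B^1 mod M = 5^1 mod 1009 = 5
Delta = (9 - 1) * 5 mod 1009 = 40
New hash = (491 + 40) mod 1009 = 531

Answer: 531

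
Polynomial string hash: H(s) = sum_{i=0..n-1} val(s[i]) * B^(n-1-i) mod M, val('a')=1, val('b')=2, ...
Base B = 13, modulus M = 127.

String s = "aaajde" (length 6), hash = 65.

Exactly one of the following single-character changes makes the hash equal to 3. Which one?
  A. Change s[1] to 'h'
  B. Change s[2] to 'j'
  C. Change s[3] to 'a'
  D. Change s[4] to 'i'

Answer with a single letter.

Answer: D

Derivation:
Option A: s[1]='a'->'h', delta=(8-1)*13^4 mod 127 = 29, hash=65+29 mod 127 = 94
Option B: s[2]='a'->'j', delta=(10-1)*13^3 mod 127 = 88, hash=65+88 mod 127 = 26
Option C: s[3]='j'->'a', delta=(1-10)*13^2 mod 127 = 3, hash=65+3 mod 127 = 68
Option D: s[4]='d'->'i', delta=(9-4)*13^1 mod 127 = 65, hash=65+65 mod 127 = 3 <-- target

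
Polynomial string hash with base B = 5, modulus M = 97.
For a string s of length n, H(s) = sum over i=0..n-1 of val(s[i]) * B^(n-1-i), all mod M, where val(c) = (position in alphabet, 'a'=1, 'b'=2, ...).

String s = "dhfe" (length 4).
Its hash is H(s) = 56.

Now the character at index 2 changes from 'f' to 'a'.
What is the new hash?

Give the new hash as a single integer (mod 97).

val('f') = 6, val('a') = 1
Position k = 2, exponent = n-1-k = 1
B^1 mod M = 5^1 mod 97 = 5
Delta = (1 - 6) * 5 mod 97 = 72
New hash = (56 + 72) mod 97 = 31

Answer: 31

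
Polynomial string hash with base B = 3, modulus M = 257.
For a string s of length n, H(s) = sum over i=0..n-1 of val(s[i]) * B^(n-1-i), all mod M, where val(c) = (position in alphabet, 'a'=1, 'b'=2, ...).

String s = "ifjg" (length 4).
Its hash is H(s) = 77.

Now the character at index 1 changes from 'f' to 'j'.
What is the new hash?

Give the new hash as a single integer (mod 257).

val('f') = 6, val('j') = 10
Position k = 1, exponent = n-1-k = 2
B^2 mod M = 3^2 mod 257 = 9
Delta = (10 - 6) * 9 mod 257 = 36
New hash = (77 + 36) mod 257 = 113

Answer: 113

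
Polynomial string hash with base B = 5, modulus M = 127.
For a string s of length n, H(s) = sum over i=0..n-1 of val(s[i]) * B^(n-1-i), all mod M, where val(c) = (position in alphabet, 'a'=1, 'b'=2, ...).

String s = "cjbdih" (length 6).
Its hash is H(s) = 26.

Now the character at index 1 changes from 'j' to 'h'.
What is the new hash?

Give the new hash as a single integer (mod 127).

val('j') = 10, val('h') = 8
Position k = 1, exponent = n-1-k = 4
B^4 mod M = 5^4 mod 127 = 117
Delta = (8 - 10) * 117 mod 127 = 20
New hash = (26 + 20) mod 127 = 46

Answer: 46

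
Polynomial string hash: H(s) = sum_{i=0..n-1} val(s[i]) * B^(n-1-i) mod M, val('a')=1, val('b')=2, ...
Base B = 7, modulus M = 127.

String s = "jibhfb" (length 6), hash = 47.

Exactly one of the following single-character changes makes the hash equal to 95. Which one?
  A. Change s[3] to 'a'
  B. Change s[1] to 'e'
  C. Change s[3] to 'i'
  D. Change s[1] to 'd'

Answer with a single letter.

Answer: B

Derivation:
Option A: s[3]='h'->'a', delta=(1-8)*7^2 mod 127 = 38, hash=47+38 mod 127 = 85
Option B: s[1]='i'->'e', delta=(5-9)*7^4 mod 127 = 48, hash=47+48 mod 127 = 95 <-- target
Option C: s[3]='h'->'i', delta=(9-8)*7^2 mod 127 = 49, hash=47+49 mod 127 = 96
Option D: s[1]='i'->'d', delta=(4-9)*7^4 mod 127 = 60, hash=47+60 mod 127 = 107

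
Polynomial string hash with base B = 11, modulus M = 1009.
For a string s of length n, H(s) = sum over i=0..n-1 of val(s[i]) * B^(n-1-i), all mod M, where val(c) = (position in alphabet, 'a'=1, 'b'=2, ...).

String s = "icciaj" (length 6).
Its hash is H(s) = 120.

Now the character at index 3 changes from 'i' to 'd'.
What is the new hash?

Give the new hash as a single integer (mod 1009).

Answer: 524

Derivation:
val('i') = 9, val('d') = 4
Position k = 3, exponent = n-1-k = 2
B^2 mod M = 11^2 mod 1009 = 121
Delta = (4 - 9) * 121 mod 1009 = 404
New hash = (120 + 404) mod 1009 = 524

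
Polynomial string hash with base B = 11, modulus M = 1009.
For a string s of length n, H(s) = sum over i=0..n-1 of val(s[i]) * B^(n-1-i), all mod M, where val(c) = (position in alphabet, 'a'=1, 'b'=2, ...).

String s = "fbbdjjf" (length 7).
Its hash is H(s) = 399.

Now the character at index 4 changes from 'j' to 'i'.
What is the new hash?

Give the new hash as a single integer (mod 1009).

Answer: 278

Derivation:
val('j') = 10, val('i') = 9
Position k = 4, exponent = n-1-k = 2
B^2 mod M = 11^2 mod 1009 = 121
Delta = (9 - 10) * 121 mod 1009 = 888
New hash = (399 + 888) mod 1009 = 278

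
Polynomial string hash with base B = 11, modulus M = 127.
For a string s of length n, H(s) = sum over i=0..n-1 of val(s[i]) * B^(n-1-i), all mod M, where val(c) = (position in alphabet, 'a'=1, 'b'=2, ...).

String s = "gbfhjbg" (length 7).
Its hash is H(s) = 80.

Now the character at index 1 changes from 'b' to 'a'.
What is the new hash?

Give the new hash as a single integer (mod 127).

Answer: 65

Derivation:
val('b') = 2, val('a') = 1
Position k = 1, exponent = n-1-k = 5
B^5 mod M = 11^5 mod 127 = 15
Delta = (1 - 2) * 15 mod 127 = 112
New hash = (80 + 112) mod 127 = 65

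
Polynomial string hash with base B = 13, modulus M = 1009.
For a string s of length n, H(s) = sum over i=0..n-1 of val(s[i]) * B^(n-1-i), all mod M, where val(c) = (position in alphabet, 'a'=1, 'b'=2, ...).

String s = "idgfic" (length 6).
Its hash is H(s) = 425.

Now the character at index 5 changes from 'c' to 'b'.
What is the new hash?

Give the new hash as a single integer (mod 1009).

Answer: 424

Derivation:
val('c') = 3, val('b') = 2
Position k = 5, exponent = n-1-k = 0
B^0 mod M = 13^0 mod 1009 = 1
Delta = (2 - 3) * 1 mod 1009 = 1008
New hash = (425 + 1008) mod 1009 = 424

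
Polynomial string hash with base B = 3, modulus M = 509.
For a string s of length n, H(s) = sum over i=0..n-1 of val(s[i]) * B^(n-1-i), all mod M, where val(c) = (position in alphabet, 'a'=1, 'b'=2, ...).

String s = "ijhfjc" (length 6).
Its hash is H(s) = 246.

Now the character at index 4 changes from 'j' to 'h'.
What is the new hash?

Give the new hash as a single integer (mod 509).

val('j') = 10, val('h') = 8
Position k = 4, exponent = n-1-k = 1
B^1 mod M = 3^1 mod 509 = 3
Delta = (8 - 10) * 3 mod 509 = 503
New hash = (246 + 503) mod 509 = 240

Answer: 240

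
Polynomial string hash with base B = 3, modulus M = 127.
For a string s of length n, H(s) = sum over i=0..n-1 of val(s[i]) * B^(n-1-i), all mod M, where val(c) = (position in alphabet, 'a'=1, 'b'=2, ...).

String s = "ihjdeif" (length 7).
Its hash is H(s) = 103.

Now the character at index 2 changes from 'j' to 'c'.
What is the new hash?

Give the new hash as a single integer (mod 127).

val('j') = 10, val('c') = 3
Position k = 2, exponent = n-1-k = 4
B^4 mod M = 3^4 mod 127 = 81
Delta = (3 - 10) * 81 mod 127 = 68
New hash = (103 + 68) mod 127 = 44

Answer: 44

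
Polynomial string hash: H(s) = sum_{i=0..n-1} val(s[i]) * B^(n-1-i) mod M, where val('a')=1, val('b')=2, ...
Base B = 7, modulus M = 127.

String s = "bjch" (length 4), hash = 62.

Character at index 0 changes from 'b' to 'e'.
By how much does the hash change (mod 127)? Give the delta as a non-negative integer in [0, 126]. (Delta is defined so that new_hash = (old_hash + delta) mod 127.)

Answer: 13

Derivation:
Delta formula: (val(new) - val(old)) * B^(n-1-k) mod M
  val('e') - val('b') = 5 - 2 = 3
  B^(n-1-k) = 7^3 mod 127 = 89
  Delta = 3 * 89 mod 127 = 13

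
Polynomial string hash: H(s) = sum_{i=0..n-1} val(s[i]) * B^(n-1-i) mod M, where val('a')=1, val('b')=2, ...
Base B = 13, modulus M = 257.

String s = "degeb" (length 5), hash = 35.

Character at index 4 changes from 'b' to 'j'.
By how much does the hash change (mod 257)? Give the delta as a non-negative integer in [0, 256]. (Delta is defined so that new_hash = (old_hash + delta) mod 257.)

Delta formula: (val(new) - val(old)) * B^(n-1-k) mod M
  val('j') - val('b') = 10 - 2 = 8
  B^(n-1-k) = 13^0 mod 257 = 1
  Delta = 8 * 1 mod 257 = 8

Answer: 8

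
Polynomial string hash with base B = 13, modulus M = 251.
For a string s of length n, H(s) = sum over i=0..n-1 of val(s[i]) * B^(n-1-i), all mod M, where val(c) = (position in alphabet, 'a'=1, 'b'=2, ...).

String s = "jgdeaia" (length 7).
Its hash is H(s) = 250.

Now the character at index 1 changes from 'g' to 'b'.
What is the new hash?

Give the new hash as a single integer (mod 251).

Answer: 181

Derivation:
val('g') = 7, val('b') = 2
Position k = 1, exponent = n-1-k = 5
B^5 mod M = 13^5 mod 251 = 64
Delta = (2 - 7) * 64 mod 251 = 182
New hash = (250 + 182) mod 251 = 181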